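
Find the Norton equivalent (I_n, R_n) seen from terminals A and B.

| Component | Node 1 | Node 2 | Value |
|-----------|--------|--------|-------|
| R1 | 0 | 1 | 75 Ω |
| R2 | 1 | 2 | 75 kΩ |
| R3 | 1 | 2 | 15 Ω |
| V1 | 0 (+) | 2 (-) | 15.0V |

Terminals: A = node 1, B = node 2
Find the Thévenin equivalent first; then I_n = V_th/R_th and R_n = R_th.
Step 1 — V_th is the open-circuit voltage V_A - V_B (nothing connected across the terminals).
Nodal analysis, taking node 2 as the 0 V reference.
Source V1 fixes V_0 = 15 V.
KCL at each unknown node (sum of currents leaving = 0; resistances in Ω):
  Node 1: (V_1 - 15)/75 + (V_1 - 0)/75000 + (V_1 - 0)/15 = 0
Collecting terms: 0.08001 × V_1 = 0.2  =>  V_1 = 2.5 V
V_th = V_1 - V_2 = 2.5 - 0 = 2.5 V
Step 2 — R_th: zero the source — replace V1 by a short circuit (node 2 merges into node 0) — and find the resistance seen between A (node 1) and B (node 0).
Reduce the network between node 1 (A) and node 0 (B) by series/parallel combination:
  Rp1 = R1 ‖ R2 ‖ R3 (parallel, all between nodes 0 and 1) = 1/(1/75 + 1/75000 + 1/15) = 12.5 Ω
R_th = 12.5 Ω
I_n = V_th/R_th = 2.5/12.5 = 0.2 A, and R_n = R_th = 12.5 Ω

Final answer: I_n = 0.2 A, R_n = 12.5 Ω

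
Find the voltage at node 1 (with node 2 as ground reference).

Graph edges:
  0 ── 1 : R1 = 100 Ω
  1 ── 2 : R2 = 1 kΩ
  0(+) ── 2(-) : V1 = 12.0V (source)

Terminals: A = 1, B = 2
Nodal analysis, taking node 2 as the 0 V reference.
Source V1 fixes V_0 = 12 V.
KCL at each unknown node (sum of currents leaving = 0; resistances in Ω):
  Node 1: (V_1 - 12)/100 + (V_1 - 0)/1000 = 0
Collecting terms: 0.011 × V_1 = 0.12  =>  V_1 = 10.91 V
The requested potential is V_1 = 10.91 V.

Final answer: V_1 = 10.91 V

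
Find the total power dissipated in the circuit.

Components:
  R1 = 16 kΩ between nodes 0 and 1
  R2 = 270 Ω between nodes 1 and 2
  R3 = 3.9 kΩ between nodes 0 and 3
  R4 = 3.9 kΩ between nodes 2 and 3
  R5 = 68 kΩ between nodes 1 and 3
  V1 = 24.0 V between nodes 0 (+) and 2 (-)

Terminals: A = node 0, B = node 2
Nodal analysis, taking node 2 as the 0 V reference.
Source V1 fixes V_0 = 24 V.
KCL at each unknown node (sum of currents leaving = 0; resistances in Ω):
  Node 1: (V_1 - 24)/16000 + (V_1 - 0)/270 + (V_1 - V_3)/68000 = 0
  Node 3: (V_3 - 24)/3900 + (V_3 - 0)/3900 + (V_3 - V_1)/68000 = 0
Collecting terms (coefficients in siemens):
  0.003781·V_1 - 0.00001471·V_3 = 0.0015
  0.0005275·V_3 - 0.00001471·V_1 = 0.006154
Determinant D = (0.003781)(0.0005275) - (-0.00001471)(-0.00001471) = 0.000001994
V_1 = [(0.0015)(0.0005275) - (-0.00001471)(0.006154)]/D = 0.4422 V
V_3 = [(0.003781)(0.006154) - (0.0015)(-0.00001471)]/D = 11.68 V
Power in each resistor, P = (ΔV)²/R:
  P_R1 = (24 - 0.4422)²/16000 = 0.03469 W
  P_R2 = (0.4422 - 0)²/270 = 0.0007241 W
  P_R3 = (24 - 11.68)²/3900 = 0.03893 W
  P_R4 = (0 - 11.68)²/3900 = 0.03497 W
  P_R5 = (0.4422 - 11.68)²/68000 = 0.001856 W
P_total = P_R1 + P_R2 + P_R3 + P_R4 + P_R5 = 0.1112 W

Final answer: 0.1112 W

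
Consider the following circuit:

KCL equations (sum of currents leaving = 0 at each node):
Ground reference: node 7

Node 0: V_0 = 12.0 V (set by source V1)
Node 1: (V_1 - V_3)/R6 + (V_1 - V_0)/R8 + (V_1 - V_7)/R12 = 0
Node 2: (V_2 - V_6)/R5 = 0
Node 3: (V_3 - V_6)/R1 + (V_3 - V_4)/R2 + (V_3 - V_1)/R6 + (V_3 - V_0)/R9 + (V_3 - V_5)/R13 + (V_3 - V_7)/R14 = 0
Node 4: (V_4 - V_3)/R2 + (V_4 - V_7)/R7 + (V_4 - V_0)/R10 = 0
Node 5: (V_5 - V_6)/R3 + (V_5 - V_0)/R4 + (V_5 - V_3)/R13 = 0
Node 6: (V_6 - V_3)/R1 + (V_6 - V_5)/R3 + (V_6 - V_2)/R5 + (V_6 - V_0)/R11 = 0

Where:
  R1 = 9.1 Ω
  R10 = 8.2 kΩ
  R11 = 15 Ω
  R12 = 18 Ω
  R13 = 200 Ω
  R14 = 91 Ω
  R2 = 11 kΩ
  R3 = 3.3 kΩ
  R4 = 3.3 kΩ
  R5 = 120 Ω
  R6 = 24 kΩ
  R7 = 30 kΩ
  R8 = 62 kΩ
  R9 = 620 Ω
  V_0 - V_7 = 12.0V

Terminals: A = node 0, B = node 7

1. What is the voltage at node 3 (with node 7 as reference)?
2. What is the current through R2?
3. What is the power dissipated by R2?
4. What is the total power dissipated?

Nodal analysis, taking node 7 as the 0 V reference.
Source V1 fixes V_0 = 12 V.
KCL at each unknown node (sum of currents leaving = 0; resistances in Ω):
  Node 1: (V_1 - V_3)/24000 + (V_1 - 12)/62000 + (V_1 - 0)/18 = 0
  Node 2: (V_2 - V_6)/120 = 0
  Node 3: (V_3 - V_6)/9.1 + (V_3 - V_4)/11000 + (V_3 - V_1)/24000 + (V_3 - 12)/620 + (V_3 - V_5)/200 + (V_3 - 0)/91 = 0
  Node 4: (V_4 - V_3)/11000 + (V_4 - 0)/30000 + (V_4 - 12)/8200 = 0
  Node 5: (V_5 - V_6)/3300 + (V_5 - 12)/3300 + (V_5 - V_3)/200 = 0
  Node 6: (V_6 - V_3)/9.1 + (V_6 - V_5)/3300 + (V_6 - V_2)/120 + (V_6 - 12)/15 = 0
Collecting terms (coefficients in siemens):
  0.05561·V_1 - 0.00004167·V_3 = 0.0001935
  0.008333·V_2 - 0.008333·V_6 = 0
  0.1276·V_3 - 0.00004167·V_1 - 0.00009091·V_4 - 0.005·V_5 - 0.1099·V_6 = 0.01935
  0.0002462·V_4 - 0.00009091·V_3 = 0.001463
  0.005606·V_5 - 0.005·V_3 - 0.000303·V_6 = 0.003636
  0.1852·V_6 - 0.008333·V_2 - 0.1099·V_3 - 0.000303·V_5 = 0.8
Solving these 6 simultaneous equations (Gaussian elimination) gives:
  V_1 = 0.01065 V, V_2 = 10.49 V, V_3 = 9.569 V, V_4 = 9.478 V
  V_5 = 9.75 V, V_6 = 10.49 V
Part 1:
  Read off the nodal solution: V_3 = 9.569 V
Part 2:
  I_R2 = (V_3 - V_4)/R2 = (9.569 - 9.478)/11000 = 0.000008307 A
  Magnitude: I_R2 = 0.000008307 A
Part 3:
  I_R2 = (V_3 - V_4)/R2 = (9.569 - 9.478)/11000 = 0.000008307 A
  P_R2 = I_R2² × R2 = (0.000008307)² × 11000 = 0.0000007591 W
Part 4:
  Power in each resistor, P = (ΔV)²/R:
    P_R1 = (9.569 - 10.49)²/9.1 = 0.09234 W
    P_R2 = (9.569 - 9.478)²/11000 = 0.0000007591 W
    P_R3 = (9.75 - 10.49)²/3300 = 0.000164 W
    P_R4 = (12 - 9.75)²/3300 = 0.001534 W
    P_R5 = (10.49 - 10.49)²/120 = 0 W
    P_R6 = (0.01065 - 9.569)²/24000 = 0.003807 W
    P_R7 = (9.478 - 0)²/30000 = 0.002994 W
    P_R8 = (12 - 0.01065)²/62000 = 0.002318 W
    P_R9 = (12 - 9.569)²/620 = 0.009532 W
    P_R10 = (12 - 9.478)²/8200 = 0.0007759 W
    P_R11 = (12 - 10.49)²/15 = 0.1529 W
    P_R12 = (0.01065 - 0)²/18 = 0.000006301 W
    P_R13 = (9.569 - 9.75)²/200 = 0.0001637 W
    P_R14 = (9.569 - 0)²/91 = 1.006 W
  P_total = P_R1 + P_R2 + P_R3 + P_R4 + P_R5 + P_R6 + P_R7 + P_R8 + P_R9 + P_R10 + P_R11 + P_R12 + P_R13 + P_R14 = 1.273 W

Final answers:
1. V_3 = 9.569 V
2. I_R2 = 8.307e-06 A
3. P_R2 = 7.591e-07 W
4. P_total = 1.273 W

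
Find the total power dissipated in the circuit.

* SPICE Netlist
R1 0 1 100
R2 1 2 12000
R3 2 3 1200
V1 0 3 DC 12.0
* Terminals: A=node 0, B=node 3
Nodal analysis, taking node 3 as the 0 V reference.
Source V1 fixes V_0 = 12 V.
KCL at each unknown node (sum of currents leaving = 0; resistances in Ω):
  Node 1: (V_1 - 12)/100 + (V_1 - V_2)/12000 = 0
  Node 2: (V_2 - V_1)/12000 + (V_2 - 0)/1200 = 0
Collecting terms (coefficients in siemens):
  0.01008·V_1 - 0.00008333·V_2 = 0.12
  0.0009167·V_2 - 0.00008333·V_1 = 0
Determinant D = (0.01008)(0.0009167) - (-0.00008333)(-0.00008333) = 0.000009236
V_1 = [(0.12)(0.0009167) - (-0.00008333)(0)]/D = 11.91 V
V_2 = [(0.01008)(0) - (0.12)(-0.00008333)]/D = 1.083 V
Power in each resistor, P = (ΔV)²/R:
  P_R1 = (12 - 11.91)²/100 = 0.00008141 W
  P_R2 = (11.91 - 1.083)²/12000 = 0.009769 W
  P_R3 = (1.083 - 0)²/1200 = 0.0009769 W
P_total = P_R1 + P_R2 + P_R3 = 0.01083 W

Final answer: 0.01083 W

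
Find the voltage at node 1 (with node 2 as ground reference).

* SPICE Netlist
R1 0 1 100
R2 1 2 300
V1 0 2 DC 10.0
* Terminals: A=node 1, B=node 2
Nodal analysis, taking node 2 as the 0 V reference.
Source V1 fixes V_0 = 10 V.
KCL at each unknown node (sum of currents leaving = 0; resistances in Ω):
  Node 1: (V_1 - 10)/100 + (V_1 - 0)/300 = 0
Collecting terms: 0.01333 × V_1 = 0.1  =>  V_1 = 7.5 V
The requested potential is V_1 = 7.5 V.

Final answer: V_1 = 7.5 V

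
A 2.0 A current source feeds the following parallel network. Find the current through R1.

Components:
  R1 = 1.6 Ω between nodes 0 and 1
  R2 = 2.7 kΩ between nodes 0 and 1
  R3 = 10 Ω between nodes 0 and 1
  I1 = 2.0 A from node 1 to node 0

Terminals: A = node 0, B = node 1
All resistors sit directly between nodes 0 and 1, so they are in parallel and share one voltage V; the full source current 2 A splits among them.
1/R_par = 1/1.6 + 1/2700 + 1/10 = 0.7254 S  =>  R_par = 1.379 Ω
V = I × R_par = 2 × 1.379 = 2.757 V
I_R1 = V/R1 = 2.757/1.6 = 1.723 A

Final answer: 1.723 A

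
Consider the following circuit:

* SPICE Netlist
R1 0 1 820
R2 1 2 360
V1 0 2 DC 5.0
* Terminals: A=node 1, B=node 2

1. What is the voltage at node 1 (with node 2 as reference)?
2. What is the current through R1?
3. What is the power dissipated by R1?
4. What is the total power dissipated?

Nodal analysis, taking node 2 as the 0 V reference.
Source V1 fixes V_0 = 5 V.
KCL at each unknown node (sum of currents leaving = 0; resistances in Ω):
  Node 1: (V_1 - 5)/820 + (V_1 - 0)/360 = 0
Collecting terms: 0.003997 × V_1 = 0.006098  =>  V_1 = 1.525 V
Part 1:
  Read off the nodal solution: V_1 = 1.525 V
Part 2:
  I_R1 = (V_0 - V_1)/R1 = (5 - 1.525)/820 = 0.004237 A
  Magnitude: I_R1 = 0.004237 A
Part 3:
  I_R1 = (V_0 - V_1)/R1 = (5 - 1.525)/820 = 0.004237 A
  P_R1 = I_R1² × R1 = (0.004237)² × 820 = 0.01472 W
Part 4:
  Power in each resistor, P = (ΔV)²/R:
    P_R1 = (5 - 1.525)²/820 = 0.01472 W
    P_R2 = (1.525 - 0)²/360 = 0.006464 W
  P_total = P_R1 + P_R2 = 0.02119 W

Final answers:
1. V_1 = 1.525 V
2. I_R1 = 0.004237 A
3. P_R1 = 0.01472 W
4. P_total = 0.02119 W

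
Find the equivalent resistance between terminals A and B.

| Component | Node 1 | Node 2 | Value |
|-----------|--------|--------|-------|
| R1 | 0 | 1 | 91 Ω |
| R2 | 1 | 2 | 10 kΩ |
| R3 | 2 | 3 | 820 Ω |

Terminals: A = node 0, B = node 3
Reduce the network between node 0 (A) and node 3 (B) by series/parallel combination:
  Rs1 = R1 + R2 (series, joined only at node 1) = 91 + 10000 = 10090 Ω
  Rs2 = R3 + Rs1 (series, joined only at node 2) = 820 + 10090 = 10910 Ω
R_eq = 10.91 kΩ

Final answer: 10.91 kΩ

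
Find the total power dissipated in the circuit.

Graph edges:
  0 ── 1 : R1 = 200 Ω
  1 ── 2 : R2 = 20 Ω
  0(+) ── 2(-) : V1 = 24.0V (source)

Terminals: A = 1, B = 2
Nodal analysis, taking node 2 as the 0 V reference.
Source V1 fixes V_0 = 24 V.
KCL at each unknown node (sum of currents leaving = 0; resistances in Ω):
  Node 1: (V_1 - 24)/200 + (V_1 - 0)/20 = 0
Collecting terms: 0.055 × V_1 = 0.12  =>  V_1 = 2.182 V
Power in each resistor, P = (ΔV)²/R:
  P_R1 = (24 - 2.182)²/200 = 2.38 W
  P_R2 = (2.182 - 0)²/20 = 0.238 W
P_total = P_R1 + P_R2 = 2.618 W

Final answer: 2.618 W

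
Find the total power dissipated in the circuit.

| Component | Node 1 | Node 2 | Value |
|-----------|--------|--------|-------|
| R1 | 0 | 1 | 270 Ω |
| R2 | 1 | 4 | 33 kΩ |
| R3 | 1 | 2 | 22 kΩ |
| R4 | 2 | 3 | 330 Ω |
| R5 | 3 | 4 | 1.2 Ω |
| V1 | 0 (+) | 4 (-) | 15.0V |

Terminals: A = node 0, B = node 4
Nodal analysis, taking node 4 as the 0 V reference.
Source V1 fixes V_0 = 15 V.
KCL at each unknown node (sum of currents leaving = 0; resistances in Ω):
  Node 1: (V_1 - 15)/270 + (V_1 - 0)/33000 + (V_1 - V_2)/22000 = 0
  Node 2: (V_2 - V_1)/22000 + (V_2 - V_3)/330 = 0
  Node 3: (V_3 - V_2)/330 + (V_3 - 0)/1.2 = 0
Collecting terms (coefficients in siemens):
  0.003779·V_1 - 0.00004545·V_2 = 0.05556
  0.003076·V_2 - 0.00004545·V_1 - 0.00303·V_3 = 0
  0.8364·V_3 - 0.00303·V_2 = 0
Solving these 3 simultaneous equations (Gaussian elimination) gives:
  V_1 = 14.7 V, V_2 = 0.218 V, V_3 = 0.00079 V
Power in each resistor, P = (ΔV)²/R:
  P_R1 = (15 - 14.7)²/270 = 0.000329 W
  P_R2 = (14.7 - 0)²/33000 = 0.00655 W
  P_R3 = (14.7 - 0.218)²/22000 = 0.009536 W
  P_R4 = (0.218 - 0.00079)²/330 = 0.000143 W
  P_R5 = (0.00079 - 0)²/1.2 = 0.0000005201 W
P_total = P_R1 + P_R2 + P_R3 + P_R4 + P_R5 = 0.01656 W

Final answer: 0.01656 W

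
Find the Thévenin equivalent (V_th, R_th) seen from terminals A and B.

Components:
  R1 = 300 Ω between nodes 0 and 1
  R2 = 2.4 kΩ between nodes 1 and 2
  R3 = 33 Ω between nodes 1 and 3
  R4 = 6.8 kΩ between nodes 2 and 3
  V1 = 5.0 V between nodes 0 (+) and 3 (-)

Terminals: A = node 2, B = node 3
Step 1 — V_th is the open-circuit voltage V_A - V_B (nothing connected across the terminals).
Nodal analysis, taking node 3 as the 0 V reference.
Source V1 fixes V_0 = 5 V.
KCL at each unknown node (sum of currents leaving = 0; resistances in Ω):
  Node 1: (V_1 - 5)/300 + (V_1 - V_2)/2400 + (V_1 - 0)/33 = 0
  Node 2: (V_2 - V_1)/2400 + (V_2 - 0)/6800 = 0
Collecting terms (coefficients in siemens):
  0.03405·V_1 - 0.0004167·V_2 = 0.01667
  0.0005637·V_2 - 0.0004167·V_1 = 0
Determinant D = (0.03405)(0.0005637) - (-0.0004167)(-0.0004167) = 0.00001902
V_1 = [(0.01667)(0.0005637) - (-0.0004167)(0)]/D = 0.4939 V
V_2 = [(0.03405)(0) - (0.01667)(-0.0004167)]/D = 0.3651 V
V_th = V_2 - V_3 = 0.3651 - 0 = 0.3651 V
Step 2 — R_th: zero the source — replace V1 by a short circuit (node 3 merges into node 0) — and find the resistance seen between A (node 2) and B (node 0).
Reduce the network between node 2 (A) and node 0 (B) by series/parallel combination:
  Rp1 = R1 ‖ R3 (parallel, both between nodes 0 and 1) = 1/(1/300 + 1/33) = 29.73 Ω
  Rs1 = R2 + Rp1 (series, joined only at node 1) = 2400 + 29.73 = 2430 Ω
  Rp2 = R4 ‖ Rs1 (parallel, both between nodes 0 and 2) = 1/(1/6800 + 1/2430) = 1790 Ω
R_th = 1.79 kΩ

Final answer: V_th = 0.3651 V, R_th = 1.79 kΩ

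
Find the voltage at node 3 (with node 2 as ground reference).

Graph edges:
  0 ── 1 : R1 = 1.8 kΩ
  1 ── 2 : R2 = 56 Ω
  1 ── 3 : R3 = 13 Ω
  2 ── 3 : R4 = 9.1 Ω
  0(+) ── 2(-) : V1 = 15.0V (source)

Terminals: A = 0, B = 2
Nodal analysis, taking node 2 as the 0 V reference.
Source V1 fixes V_0 = 15 V.
KCL at each unknown node (sum of currents leaving = 0; resistances in Ω):
  Node 1: (V_1 - 15)/1800 + (V_1 - 0)/56 + (V_1 - V_3)/13 = 0
  Node 3: (V_3 - V_1)/13 + (V_3 - 0)/9.1 = 0
Collecting terms (coefficients in siemens):
  0.09534·V_1 - 0.07692·V_3 = 0.008333
  0.1868·V_3 - 0.07692·V_1 = 0
Determinant D = (0.09534)(0.1868) - (-0.07692)(-0.07692) = 0.01189
V_1 = [(0.008333)(0.1868) - (-0.07692)(0)]/D = 0.1309 V
V_3 = [(0.09534)(0) - (0.008333)(-0.07692)]/D = 0.0539 V
The requested potential is V_3 = 0.0539 V.

Final answer: V_3 = 0.0539 V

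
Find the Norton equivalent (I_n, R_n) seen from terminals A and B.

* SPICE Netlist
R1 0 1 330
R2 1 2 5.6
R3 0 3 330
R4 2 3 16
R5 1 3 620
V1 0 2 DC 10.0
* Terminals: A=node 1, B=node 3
Find the Thévenin equivalent first; then I_n = V_th/R_th and R_n = R_th.
Step 1 — V_th is the open-circuit voltage V_A - V_B (nothing connected across the terminals).
Nodal analysis, taking node 2 as the 0 V reference.
Source V1 fixes V_0 = 10 V.
KCL at each unknown node (sum of currents leaving = 0; resistances in Ω):
  Node 1: (V_1 - 10)/330 + (V_1 - 0)/5.6 + (V_1 - V_3)/620 = 0
  Node 3: (V_3 - 10)/330 + (V_3 - 0)/16 + (V_3 - V_1)/620 = 0
Collecting terms (coefficients in siemens):
  0.1832·V_1 - 0.001613·V_3 = 0.0303
  0.06714·V_3 - 0.001613·V_1 = 0.0303
Determinant D = (0.1832)(0.06714) - (-0.001613)(-0.001613) = 0.0123
V_1 = [(0.0303)(0.06714) - (-0.001613)(0.0303)]/D = 0.1694 V
V_3 = [(0.1832)(0.0303) - (0.0303)(-0.001613)]/D = 0.4554 V
V_th = V_1 - V_3 = 0.1694 - 0.4554 = -0.286 V
Step 2 — R_th: zero the source — replace V1 by a short circuit (node 2 merges into node 0) — and find the resistance seen between A (node 1) and B (node 3).
Reduce the network between node 1 (A) and node 3 (B) by series/parallel combination:
  Rp1 = R1 ‖ R2 (parallel, both between nodes 0 and 1) = 1/(1/330 + 1/5.6) = 5.507 Ω
  Rp2 = R3 ‖ R4 (parallel, both between nodes 0 and 3) = 1/(1/330 + 1/16) = 15.26 Ω
  Rs1 = Rp1 + Rp2 (series, joined only at node 0) = 5.507 + 15.26 = 20.77 Ω
  Rp3 = R5 ‖ Rs1 (parallel, both between nodes 1 and 3) = 1/(1/620 + 1/20.77) = 20.09 Ω
R_th = 20.09 Ω
I_n = V_th/R_th = -0.286/20.09 = -0.01423 A, and R_n = R_th = 20.09 Ω

Final answer: I_n = -0.01423 A, R_n = 20.09 Ω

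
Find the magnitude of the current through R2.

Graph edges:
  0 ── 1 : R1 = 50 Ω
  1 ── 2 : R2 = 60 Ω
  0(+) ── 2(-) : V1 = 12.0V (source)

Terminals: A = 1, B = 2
Nodal analysis, taking node 2 as the 0 V reference.
Source V1 fixes V_0 = 12 V.
KCL at each unknown node (sum of currents leaving = 0; resistances in Ω):
  Node 1: (V_1 - 12)/50 + (V_1 - 0)/60 = 0
Collecting terms: 0.03667 × V_1 = 0.24  =>  V_1 = 6.545 V
I_R2 = (V_1 - V_2)/R2 = (6.545 - 0)/60 = 0.1091 A
|I_R2| = 0.1091 A

Final answer: |I_R2| = 0.1091 A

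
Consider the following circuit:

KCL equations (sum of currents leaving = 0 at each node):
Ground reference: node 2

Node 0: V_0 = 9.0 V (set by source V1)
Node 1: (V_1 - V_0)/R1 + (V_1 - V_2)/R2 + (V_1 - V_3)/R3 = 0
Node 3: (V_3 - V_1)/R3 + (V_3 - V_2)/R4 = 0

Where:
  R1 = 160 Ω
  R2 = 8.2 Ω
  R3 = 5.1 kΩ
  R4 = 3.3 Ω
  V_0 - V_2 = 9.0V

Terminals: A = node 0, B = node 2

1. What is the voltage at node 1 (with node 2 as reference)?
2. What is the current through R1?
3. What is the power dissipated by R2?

Nodal analysis, taking node 2 as the 0 V reference.
Source V1 fixes V_0 = 9 V.
KCL at each unknown node (sum of currents leaving = 0; resistances in Ω):
  Node 1: (V_1 - 9)/160 + (V_1 - 0)/8.2 + (V_1 - V_3)/5100 = 0
  Node 3: (V_3 - V_1)/5100 + (V_3 - 0)/3.3 = 0
Collecting terms (coefficients in siemens):
  0.1284·V_1 - 0.0001961·V_3 = 0.05625
  0.3032·V_3 - 0.0001961·V_1 = 0
Determinant D = (0.1284)(0.3032) - (-0.0001961)(-0.0001961) = 0.03893
V_1 = [(0.05625)(0.3032) - (-0.0001961)(0)]/D = 0.4381 V
V_3 = [(0.1284)(0) - (0.05625)(-0.0001961)]/D = 0.0002833 V
Part 1:
  Read off the nodal solution: V_1 = 0.4381 V
Part 2:
  I_R1 = (V_0 - V_1)/R1 = (9 - 0.4381)/160 = 0.05351 A
  Magnitude: I_R1 = 0.05351 A
Part 3:
  I_R2 = (V_1 - V_2)/R2 = (0.4381 - 0)/8.2 = 0.05343 A
  P_R2 = I_R2² × R2 = (0.05343)² × 8.2 = 0.02341 W

Final answers:
1. V_1 = 0.4381 V
2. I_R1 = 0.05351 A
3. P_R2 = 0.02341 W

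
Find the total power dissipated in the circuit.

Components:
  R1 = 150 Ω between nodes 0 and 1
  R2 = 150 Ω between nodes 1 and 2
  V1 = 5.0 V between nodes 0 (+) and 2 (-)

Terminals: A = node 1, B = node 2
Nodal analysis, taking node 2 as the 0 V reference.
Source V1 fixes V_0 = 5 V.
KCL at each unknown node (sum of currents leaving = 0; resistances in Ω):
  Node 1: (V_1 - 5)/150 + (V_1 - 0)/150 = 0
Collecting terms: 0.01333 × V_1 = 0.03333  =>  V_1 = 2.5 V
Power in each resistor, P = (ΔV)²/R:
  P_R1 = (5 - 2.5)²/150 = 0.04167 W
  P_R2 = (2.5 - 0)²/150 = 0.04167 W
P_total = P_R1 + P_R2 = 0.08333 W

Final answer: 0.08333 W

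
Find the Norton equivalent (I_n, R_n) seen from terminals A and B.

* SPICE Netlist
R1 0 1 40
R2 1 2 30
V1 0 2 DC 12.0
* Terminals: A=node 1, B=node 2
Find the Thévenin equivalent first; then I_n = V_th/R_th and R_n = R_th.
Step 1 — V_th is the open-circuit voltage V_A - V_B (nothing connected across the terminals).
Nodal analysis, taking node 2 as the 0 V reference.
Source V1 fixes V_0 = 12 V.
KCL at each unknown node (sum of currents leaving = 0; resistances in Ω):
  Node 1: (V_1 - 12)/40 + (V_1 - 0)/30 = 0
Collecting terms: 0.05833 × V_1 = 0.3  =>  V_1 = 5.143 V
V_th = V_1 - V_2 = 5.143 - 0 = 5.143 V
Step 2 — R_th: zero the source — replace V1 by a short circuit (node 2 merges into node 0) — and find the resistance seen between A (node 1) and B (node 0).
Reduce the network between node 1 (A) and node 0 (B) by series/parallel combination:
  Rp1 = R1 ‖ R2 (parallel, both between nodes 0 and 1) = 1/(1/40 + 1/30) = 17.14 Ω
R_th = 17.14 Ω
I_n = V_th/R_th = 5.143/17.14 = 0.3 A, and R_n = R_th = 17.14 Ω

Final answer: I_n = 0.3 A, R_n = 17.14 Ω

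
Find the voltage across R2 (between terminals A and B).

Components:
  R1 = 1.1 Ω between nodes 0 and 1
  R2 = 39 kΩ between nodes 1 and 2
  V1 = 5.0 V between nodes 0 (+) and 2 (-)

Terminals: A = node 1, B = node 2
R1 and R2 are in series across V1 (node 0 → node 1 → node 2), and the output A–B is taken across R2, so this is a voltage divider.
Series current: I = V1/(R1 + R2) = 5/(1.1 + 39000) = 5/39000 = 0.0001282 A
V_R2 = I × R2 = V1 × R2/(R1 + R2) = 5 × 39000/39000 = 5 V

Final answer: 5 V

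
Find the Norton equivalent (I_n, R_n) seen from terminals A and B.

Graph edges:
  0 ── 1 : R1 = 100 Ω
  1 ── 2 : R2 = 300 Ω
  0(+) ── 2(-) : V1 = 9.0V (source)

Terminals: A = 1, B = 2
Find the Thévenin equivalent first; then I_n = V_th/R_th and R_n = R_th.
Step 1 — V_th is the open-circuit voltage V_A - V_B (nothing connected across the terminals).
Nodal analysis, taking node 2 as the 0 V reference.
Source V1 fixes V_0 = 9 V.
KCL at each unknown node (sum of currents leaving = 0; resistances in Ω):
  Node 1: (V_1 - 9)/100 + (V_1 - 0)/300 = 0
Collecting terms: 0.01333 × V_1 = 0.09  =>  V_1 = 6.75 V
V_th = V_1 - V_2 = 6.75 - 0 = 6.75 V
Step 2 — R_th: zero the source — replace V1 by a short circuit (node 2 merges into node 0) — and find the resistance seen between A (node 1) and B (node 0).
Reduce the network between node 1 (A) and node 0 (B) by series/parallel combination:
  Rp1 = R1 ‖ R2 (parallel, both between nodes 0 and 1) = 1/(1/100 + 1/300) = 75 Ω
R_th = 75 Ω
I_n = V_th/R_th = 6.75/75 = 0.09 A, and R_n = R_th = 75 Ω

Final answer: I_n = 0.09 A, R_n = 75 Ω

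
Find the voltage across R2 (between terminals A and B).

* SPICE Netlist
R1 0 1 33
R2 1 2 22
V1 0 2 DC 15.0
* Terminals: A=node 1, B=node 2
R1 and R2 are in series across V1 (node 0 → node 1 → node 2), and the output A–B is taken across R2, so this is a voltage divider.
Series current: I = V1/(R1 + R2) = 15/(33 + 22) = 15/55 = 0.2727 A
V_R2 = I × R2 = V1 × R2/(R1 + R2) = 15 × 22/55 = 6 V

Final answer: 6 V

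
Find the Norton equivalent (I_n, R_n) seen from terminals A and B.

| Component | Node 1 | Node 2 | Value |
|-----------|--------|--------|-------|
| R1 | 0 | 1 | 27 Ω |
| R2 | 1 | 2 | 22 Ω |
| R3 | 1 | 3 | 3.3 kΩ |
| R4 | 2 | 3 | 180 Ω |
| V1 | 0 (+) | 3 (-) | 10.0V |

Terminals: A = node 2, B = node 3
Find the Thévenin equivalent first; then I_n = V_th/R_th and R_n = R_th.
Step 1 — V_th is the open-circuit voltage V_A - V_B (nothing connected across the terminals).
Nodal analysis, taking node 3 as the 0 V reference.
Source V1 fixes V_0 = 10 V.
KCL at each unknown node (sum of currents leaving = 0; resistances in Ω):
  Node 1: (V_1 - 10)/27 + (V_1 - V_2)/22 + (V_1 - 0)/3300 = 0
  Node 2: (V_2 - V_1)/22 + (V_2 - 0)/180 = 0
Collecting terms (coefficients in siemens):
  0.08279·V_1 - 0.04545·V_2 = 0.3704
  0.05101·V_2 - 0.04545·V_1 = 0
Determinant D = (0.08279)(0.05101) - (-0.04545)(-0.04545) = 0.002157
V_1 = [(0.3704)(0.05101) - (-0.04545)(0)]/D = 8.758 V
V_2 = [(0.08279)(0) - (0.3704)(-0.04545)]/D = 7.804 V
V_th = V_2 - V_3 = 7.804 - 0 = 7.804 V
Step 2 — R_th: zero the source — replace V1 by a short circuit (node 3 merges into node 0) — and find the resistance seen between A (node 2) and B (node 0).
Reduce the network between node 2 (A) and node 0 (B) by series/parallel combination:
  Rp1 = R1 ‖ R3 (parallel, both between nodes 0 and 1) = 1/(1/27 + 1/3300) = 26.78 Ω
  Rs1 = R2 + Rp1 (series, joined only at node 1) = 22 + 26.78 = 48.78 Ω
  Rp2 = R4 ‖ Rs1 (parallel, both between nodes 0 and 2) = 1/(1/180 + 1/48.78) = 38.38 Ω
R_th = 38.38 Ω
I_n = V_th/R_th = 7.804/38.38 = 0.2033 A, and R_n = R_th = 38.38 Ω

Final answer: I_n = 0.2033 A, R_n = 38.38 Ω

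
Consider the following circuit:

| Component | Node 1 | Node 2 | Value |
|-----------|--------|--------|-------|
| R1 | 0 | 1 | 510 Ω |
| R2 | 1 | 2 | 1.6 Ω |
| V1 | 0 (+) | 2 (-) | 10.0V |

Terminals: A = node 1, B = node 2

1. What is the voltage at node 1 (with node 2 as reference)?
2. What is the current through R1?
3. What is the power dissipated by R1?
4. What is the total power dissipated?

Nodal analysis, taking node 2 as the 0 V reference.
Source V1 fixes V_0 = 10 V.
KCL at each unknown node (sum of currents leaving = 0; resistances in Ω):
  Node 1: (V_1 - 10)/510 + (V_1 - 0)/1.6 = 0
Collecting terms: 0.627 × V_1 = 0.01961  =>  V_1 = 0.03127 V
Part 1:
  Read off the nodal solution: V_1 = 0.03127 V
Part 2:
  I_R1 = (V_0 - V_1)/R1 = (10 - 0.03127)/510 = 0.01955 A
  Magnitude: I_R1 = 0.01955 A
Part 3:
  I_R1 = (V_0 - V_1)/R1 = (10 - 0.03127)/510 = 0.01955 A
  P_R1 = I_R1² × R1 = (0.01955)² × 510 = 0.1949 W
Part 4:
  Power in each resistor, P = (ΔV)²/R:
    P_R1 = (10 - 0.03127)²/510 = 0.1949 W
    P_R2 = (0.03127 - 0)²/1.6 = 0.0006113 W
  P_total = P_R1 + P_R2 = 0.1955 W

Final answers:
1. V_1 = 0.03127 V
2. I_R1 = 0.01955 A
3. P_R1 = 0.1949 W
4. P_total = 0.1955 W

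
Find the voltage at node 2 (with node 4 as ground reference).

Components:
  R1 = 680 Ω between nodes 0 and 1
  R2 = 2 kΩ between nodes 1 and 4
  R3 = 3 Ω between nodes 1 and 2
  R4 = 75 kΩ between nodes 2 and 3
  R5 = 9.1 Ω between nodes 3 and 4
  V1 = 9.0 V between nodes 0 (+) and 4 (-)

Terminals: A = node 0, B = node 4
Nodal analysis, taking node 4 as the 0 V reference.
Source V1 fixes V_0 = 9 V.
KCL at each unknown node (sum of currents leaving = 0; resistances in Ω):
  Node 1: (V_1 - 9)/680 + (V_1 - 0)/2000 + (V_1 - V_2)/3 = 0
  Node 2: (V_2 - V_1)/3 + (V_2 - V_3)/75000 = 0
  Node 3: (V_3 - V_2)/75000 + (V_3 - 0)/9.1 = 0
Collecting terms (coefficients in siemens):
  0.3353·V_1 - 0.3333·V_2 = 0.01324
  0.3333·V_2 - 0.3333·V_1 - 0.00001333·V_3 = 0
  0.1099·V_3 - 0.00001333·V_2 = 0
Solving these 3 simultaneous equations (Gaussian elimination) gives:
  V_1 = 6.671 V, V_2 = 6.671 V, V_3 = 0.0008093 V
The requested potential is V_2 = 6.671 V.

Final answer: V_2 = 6.671 V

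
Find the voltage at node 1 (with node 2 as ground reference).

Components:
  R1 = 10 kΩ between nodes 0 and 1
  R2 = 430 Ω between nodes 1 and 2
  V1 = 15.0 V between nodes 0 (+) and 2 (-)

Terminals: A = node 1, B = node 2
Nodal analysis, taking node 2 as the 0 V reference.
Source V1 fixes V_0 = 15 V.
KCL at each unknown node (sum of currents leaving = 0; resistances in Ω):
  Node 1: (V_1 - 15)/10000 + (V_1 - 0)/430 = 0
Collecting terms: 0.002426 × V_1 = 0.0015  =>  V_1 = 0.6184 V
The requested potential is V_1 = 0.6184 V.

Final answer: V_1 = 0.6184 V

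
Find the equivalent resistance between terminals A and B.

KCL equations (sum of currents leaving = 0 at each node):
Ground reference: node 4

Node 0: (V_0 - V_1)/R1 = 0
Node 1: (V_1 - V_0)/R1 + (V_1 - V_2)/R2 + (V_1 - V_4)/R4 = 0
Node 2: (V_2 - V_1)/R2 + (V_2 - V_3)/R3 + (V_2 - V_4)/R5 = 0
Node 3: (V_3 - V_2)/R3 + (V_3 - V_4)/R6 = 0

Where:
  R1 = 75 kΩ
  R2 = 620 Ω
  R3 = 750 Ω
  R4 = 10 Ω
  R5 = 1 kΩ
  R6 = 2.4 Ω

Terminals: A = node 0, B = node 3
The network is not a plain series/parallel combination. Inject a 1 A test current into terminal A (node 0) and return it from terminal B (node 3); then R_eq = V_A / (1 A).
Nodal analysis, taking node 3 as the 0 V reference.
Current source I_test pushes 1 A into node 0 and draws it out of node 3.
KCL at each unknown node (sum of currents leaving = 0; resistances in Ω):
  Node 0: (V_0 - V_1)/75000 - 1 = 0
  Node 1: (V_1 - V_0)/75000 + (V_1 - V_2)/620 + (V_1 - V_4)/10 = 0
  Node 2: (V_2 - V_1)/620 + (V_2 - 0)/750 + (V_2 - V_4)/1000 = 0
  Node 4: (V_4 - V_1)/10 + (V_4 - V_2)/1000 + (V_4 - 0)/2.4 = 0
Collecting terms (coefficients in siemens):
  0.00001333·V_0 - 0.00001333·V_1 = 1
  0.1016·V_1 - 0.00001333·V_0 - 0.001613·V_2 - 0.1·V_4 = 0
  0.003946·V_2 - 0.001613·V_1 - 0.001·V_4 = 0
  0.5177·V_4 - 0.1·V_1 - 0.001·V_2 = 0
Solving these 4 simultaneous equations (Gaussian elimination) gives:
  V_0 = 75010 V, V_1 = 12.27 V, V_2 = 5.621 V, V_4 = 2.382 V
R_eq = V_0 / 1 A = 75010 Ω = 75.01 kΩ

Final answer: 75.01 kΩ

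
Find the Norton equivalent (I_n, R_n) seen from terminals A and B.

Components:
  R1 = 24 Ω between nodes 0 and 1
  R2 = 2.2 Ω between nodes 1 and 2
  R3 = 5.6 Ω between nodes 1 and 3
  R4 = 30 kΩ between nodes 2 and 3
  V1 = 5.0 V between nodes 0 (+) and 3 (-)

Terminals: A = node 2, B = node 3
Find the Thévenin equivalent first; then I_n = V_th/R_th and R_n = R_th.
Step 1 — V_th is the open-circuit voltage V_A - V_B (nothing connected across the terminals).
Nodal analysis, taking node 3 as the 0 V reference.
Source V1 fixes V_0 = 5 V.
KCL at each unknown node (sum of currents leaving = 0; resistances in Ω):
  Node 1: (V_1 - 5)/24 + (V_1 - V_2)/2.2 + (V_1 - 0)/5.6 = 0
  Node 2: (V_2 - V_1)/2.2 + (V_2 - 0)/30000 = 0
Collecting terms (coefficients in siemens):
  0.6748·V_1 - 0.4545·V_2 = 0.2083
  0.4546·V_2 - 0.4545·V_1 = 0
Determinant D = (0.6748)(0.4546) - (-0.4545)(-0.4545) = 0.1001
V_1 = [(0.2083)(0.4546) - (-0.4545)(0)]/D = 0.9458 V
V_2 = [(0.6748)(0) - (0.2083)(-0.4545)]/D = 0.9457 V
V_th = V_2 - V_3 = 0.9457 - 0 = 0.9457 V
Step 2 — R_th: zero the source — replace V1 by a short circuit (node 3 merges into node 0) — and find the resistance seen between A (node 2) and B (node 0).
Reduce the network between node 2 (A) and node 0 (B) by series/parallel combination:
  Rp1 = R1 ‖ R3 (parallel, both between nodes 0 and 1) = 1/(1/24 + 1/5.6) = 4.541 Ω
  Rs1 = R2 + Rp1 (series, joined only at node 1) = 2.2 + 4.541 = 6.741 Ω
  Rp2 = R4 ‖ Rs1 (parallel, both between nodes 0 and 2) = 1/(1/30000 + 1/6.741) = 6.739 Ω
R_th = 6.739 Ω
I_n = V_th/R_th = 0.9457/6.739 = 0.1403 A, and R_n = R_th = 6.739 Ω

Final answer: I_n = 0.1403 A, R_n = 6.739 Ω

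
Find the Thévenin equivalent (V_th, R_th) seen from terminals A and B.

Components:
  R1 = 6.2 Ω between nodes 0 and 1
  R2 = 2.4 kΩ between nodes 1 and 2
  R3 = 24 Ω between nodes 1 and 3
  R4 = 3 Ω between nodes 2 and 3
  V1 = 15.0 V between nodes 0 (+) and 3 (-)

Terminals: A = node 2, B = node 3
Step 1 — V_th is the open-circuit voltage V_A - V_B (nothing connected across the terminals).
Nodal analysis, taking node 3 as the 0 V reference.
Source V1 fixes V_0 = 15 V.
KCL at each unknown node (sum of currents leaving = 0; resistances in Ω):
  Node 1: (V_1 - 15)/6.2 + (V_1 - V_2)/2400 + (V_1 - 0)/24 = 0
  Node 2: (V_2 - V_1)/2400 + (V_2 - 0)/3 = 0
Collecting terms (coefficients in siemens):
  0.2034·V_1 - 0.0004167·V_2 = 2.419
  0.3337·V_2 - 0.0004167·V_1 = 0
Determinant D = (0.2034)(0.3337) - (-0.0004167)(-0.0004167) = 0.06788
V_1 = [(2.419)(0.3337) - (-0.0004167)(0)]/D = 11.9 V
V_2 = [(0.2034)(0) - (2.419)(-0.0004167)]/D = 0.01485 V
V_th = V_2 - V_3 = 0.01485 - 0 = 0.01485 V
Step 2 — R_th: zero the source — replace V1 by a short circuit (node 3 merges into node 0) — and find the resistance seen between A (node 2) and B (node 0).
Reduce the network between node 2 (A) and node 0 (B) by series/parallel combination:
  Rp1 = R1 ‖ R3 (parallel, both between nodes 0 and 1) = 1/(1/6.2 + 1/24) = 4.927 Ω
  Rs1 = R2 + Rp1 (series, joined only at node 1) = 2400 + 4.927 = 2405 Ω
  Rp2 = R4 ‖ Rs1 (parallel, both between nodes 0 and 2) = 1/(1/3 + 1/2405) = 2.996 Ω
R_th = 2.996 Ω

Final answer: V_th = 0.01485 V, R_th = 2.996 Ω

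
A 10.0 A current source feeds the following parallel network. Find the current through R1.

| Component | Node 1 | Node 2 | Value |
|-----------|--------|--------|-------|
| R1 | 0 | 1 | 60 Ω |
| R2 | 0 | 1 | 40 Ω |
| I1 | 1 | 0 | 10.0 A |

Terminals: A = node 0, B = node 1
All resistors sit directly between nodes 0 and 1, so they are in parallel and share one voltage V; the full source current 10 A splits among them.
1/R_par = 1/60 + 1/40 = 0.04167 S  =>  R_par = 24 Ω
V = I × R_par = 10 × 24 = 240 V
I_R1 = V/R1 = 240/60 = 4 A

Final answer: 4 A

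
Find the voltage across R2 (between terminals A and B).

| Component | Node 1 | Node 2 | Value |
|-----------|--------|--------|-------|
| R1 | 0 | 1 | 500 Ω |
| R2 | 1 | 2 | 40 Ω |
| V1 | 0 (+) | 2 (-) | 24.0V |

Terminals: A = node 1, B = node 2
R1 and R2 are in series across V1 (node 0 → node 1 → node 2), and the output A–B is taken across R2, so this is a voltage divider.
Series current: I = V1/(R1 + R2) = 24/(500 + 40) = 24/540 = 0.04444 A
V_R2 = I × R2 = V1 × R2/(R1 + R2) = 24 × 40/540 = 1.778 V

Final answer: 1.778 V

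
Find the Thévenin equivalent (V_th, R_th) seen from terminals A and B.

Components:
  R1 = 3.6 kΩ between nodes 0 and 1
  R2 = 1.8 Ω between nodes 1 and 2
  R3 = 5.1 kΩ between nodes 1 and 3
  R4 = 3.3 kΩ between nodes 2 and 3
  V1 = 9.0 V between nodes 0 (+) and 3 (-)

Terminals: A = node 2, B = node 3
Step 1 — V_th is the open-circuit voltage V_A - V_B (nothing connected across the terminals).
Nodal analysis, taking node 3 as the 0 V reference.
Source V1 fixes V_0 = 9 V.
KCL at each unknown node (sum of currents leaving = 0; resistances in Ω):
  Node 1: (V_1 - 9)/3600 + (V_1 - V_2)/1.8 + (V_1 - 0)/5100 = 0
  Node 2: (V_2 - V_1)/1.8 + (V_2 - 0)/3300 = 0
Collecting terms (coefficients in siemens):
  0.556·V_1 - 0.5556·V_2 = 0.0025
  0.5559·V_2 - 0.5556·V_1 = 0
Determinant D = (0.556)(0.5559) - (-0.5556)(-0.5556) = 0.0004317
V_1 = [(0.0025)(0.5559) - (-0.5556)(0)]/D = 3.219 V
V_2 = [(0.556)(0) - (0.0025)(-0.5556)]/D = 3.217 V
V_th = V_2 - V_3 = 3.217 - 0 = 3.217 V
Step 2 — R_th: zero the source — replace V1 by a short circuit (node 3 merges into node 0) — and find the resistance seen between A (node 2) and B (node 0).
Reduce the network between node 2 (A) and node 0 (B) by series/parallel combination:
  Rp1 = R1 ‖ R3 (parallel, both between nodes 0 and 1) = 1/(1/3600 + 1/5100) = 2110 Ω
  Rs1 = R2 + Rp1 (series, joined only at node 1) = 1.8 + 2110 = 2112 Ω
  Rp2 = R4 ‖ Rs1 (parallel, both between nodes 0 and 2) = 1/(1/3300 + 1/2112) = 1288 Ω
R_th = 1.288 kΩ

Final answer: V_th = 3.217 V, R_th = 1.288 kΩ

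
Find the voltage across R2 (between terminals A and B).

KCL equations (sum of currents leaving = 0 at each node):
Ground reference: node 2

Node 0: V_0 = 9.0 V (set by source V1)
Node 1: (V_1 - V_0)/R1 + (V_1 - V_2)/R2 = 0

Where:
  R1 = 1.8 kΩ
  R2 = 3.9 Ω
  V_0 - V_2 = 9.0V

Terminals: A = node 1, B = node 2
R1 and R2 are in series across V1 (node 0 → node 1 → node 2), and the output A–B is taken across R2, so this is a voltage divider.
Series current: I = V1/(R1 + R2) = 9/(1800 + 3.9) = 9/1804 = 0.004989 A
V_R2 = I × R2 = V1 × R2/(R1 + R2) = 9 × 3.9/1804 = 0.01946 V

Final answer: 0.01946 V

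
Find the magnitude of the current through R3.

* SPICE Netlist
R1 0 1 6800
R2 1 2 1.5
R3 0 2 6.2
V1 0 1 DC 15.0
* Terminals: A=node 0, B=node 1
Nodal analysis, taking node 1 as the 0 V reference.
Source V1 fixes V_0 = 15 V.
KCL at each unknown node (sum of currents leaving = 0; resistances in Ω):
  Node 2: (V_2 - 0)/1.5 + (V_2 - 15)/6.2 = 0
Collecting terms: 0.828 × V_2 = 2.419  =>  V_2 = 2.922 V
I_R3 = (V_0 - V_2)/R3 = (15 - 2.922)/6.2 = 1.948 A
|I_R3| = 1.948 A

Final answer: |I_R3| = 1.948 A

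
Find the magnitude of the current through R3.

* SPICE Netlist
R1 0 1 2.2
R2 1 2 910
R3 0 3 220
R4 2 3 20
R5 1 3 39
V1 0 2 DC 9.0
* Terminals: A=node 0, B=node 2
Nodal analysis, taking node 2 as the 0 V reference.
Source V1 fixes V_0 = 9 V.
KCL at each unknown node (sum of currents leaving = 0; resistances in Ω):
  Node 1: (V_1 - 9)/2.2 + (V_1 - 0)/910 + (V_1 - V_3)/39 = 0
  Node 3: (V_3 - 9)/220 + (V_3 - 0)/20 + (V_3 - V_1)/39 = 0
Collecting terms (coefficients in siemens):
  0.4813·V_1 - 0.02564·V_3 = 4.091
  0.08019·V_3 - 0.02564·V_1 = 0.04091
Determinant D = (0.4813)(0.08019) - (-0.02564)(-0.02564) = 0.03794
V_1 = [(4.091)(0.08019) - (-0.02564)(0.04091)]/D = 8.675 V
V_3 = [(0.4813)(0.04091) - (4.091)(-0.02564)]/D = 3.284 V
I_R3 = (V_0 - V_3)/R3 = (9 - 3.284)/220 = 0.02598 A
|I_R3| = 0.02598 A

Final answer: |I_R3| = 0.02598 A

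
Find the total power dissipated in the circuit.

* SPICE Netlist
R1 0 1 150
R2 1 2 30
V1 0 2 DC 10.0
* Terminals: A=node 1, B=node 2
Nodal analysis, taking node 2 as the 0 V reference.
Source V1 fixes V_0 = 10 V.
KCL at each unknown node (sum of currents leaving = 0; resistances in Ω):
  Node 1: (V_1 - 10)/150 + (V_1 - 0)/30 = 0
Collecting terms: 0.04 × V_1 = 0.06667  =>  V_1 = 1.667 V
Power in each resistor, P = (ΔV)²/R:
  P_R1 = (10 - 1.667)²/150 = 0.463 W
  P_R2 = (1.667 - 0)²/30 = 0.09259 W
P_total = P_R1 + P_R2 = 0.5556 W

Final answer: 0.5556 W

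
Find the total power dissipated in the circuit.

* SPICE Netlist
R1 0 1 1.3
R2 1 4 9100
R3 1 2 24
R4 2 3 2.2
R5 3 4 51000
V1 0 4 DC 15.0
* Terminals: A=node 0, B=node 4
Nodal analysis, taking node 4 as the 0 V reference.
Source V1 fixes V_0 = 15 V.
KCL at each unknown node (sum of currents leaving = 0; resistances in Ω):
  Node 1: (V_1 - 15)/1.3 + (V_1 - 0)/9100 + (V_1 - V_2)/24 = 0
  Node 2: (V_2 - V_1)/24 + (V_2 - V_3)/2.2 = 0
  Node 3: (V_3 - V_2)/2.2 + (V_3 - 0)/51000 = 0
Collecting terms (coefficients in siemens):
  0.811·V_1 - 0.04167·V_2 = 11.54
  0.4962·V_2 - 0.04167·V_1 - 0.4545·V_3 = 0
  0.4546·V_3 - 0.4545·V_2 = 0
Solving these 3 simultaneous equations (Gaussian elimination) gives:
  V_1 = 15 V, V_2 = 14.99 V, V_3 = 14.99 V
Power in each resistor, P = (ΔV)²/R:
  P_R1 = (15 - 15)²/1.3 = 0.000004903 W
  P_R2 = (15 - 0)²/9100 = 0.02472 W
  P_R3 = (15 - 14.99)²/24 = 0.000002073 W
  P_R4 = (14.99 - 14.99)²/2.2 = 0.0000001901 W
  P_R5 = (14.99 - 0)²/51000 = 0.004406 W
P_total = P_R1 + P_R2 + P_R3 + P_R4 + P_R5 = 0.02913 W

Final answer: 0.02913 W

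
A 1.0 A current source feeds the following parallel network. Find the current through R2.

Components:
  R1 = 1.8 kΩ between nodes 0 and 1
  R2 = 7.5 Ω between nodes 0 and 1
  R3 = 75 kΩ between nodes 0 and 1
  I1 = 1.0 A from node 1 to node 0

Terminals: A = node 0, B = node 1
All resistors sit directly between nodes 0 and 1, so they are in parallel and share one voltage V; the full source current 1 A splits among them.
1/R_par = 1/1800 + 1/7.5 + 1/75000 = 0.1339 S  =>  R_par = 7.468 Ω
V = I × R_par = 1 × 7.468 = 7.468 V
I_R2 = V/R2 = 7.468/7.5 = 0.9958 A

Final answer: 0.9958 A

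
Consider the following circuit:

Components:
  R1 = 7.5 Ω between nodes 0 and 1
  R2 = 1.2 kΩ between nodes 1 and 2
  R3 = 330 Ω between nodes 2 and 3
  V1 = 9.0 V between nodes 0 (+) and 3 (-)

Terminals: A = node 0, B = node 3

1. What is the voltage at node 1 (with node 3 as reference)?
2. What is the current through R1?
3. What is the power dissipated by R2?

Nodal analysis, taking node 3 as the 0 V reference.
Source V1 fixes V_0 = 9 V.
KCL at each unknown node (sum of currents leaving = 0; resistances in Ω):
  Node 1: (V_1 - 9)/7.5 + (V_1 - V_2)/1200 = 0
  Node 2: (V_2 - V_1)/1200 + (V_2 - 0)/330 = 0
Collecting terms (coefficients in siemens):
  0.1342·V_1 - 0.0008333·V_2 = 1.2
  0.003864·V_2 - 0.0008333·V_1 = 0
Determinant D = (0.1342)(0.003864) - (-0.0008333)(-0.0008333) = 0.0005177
V_1 = [(1.2)(0.003864) - (-0.0008333)(0)]/D = 8.956 V
V_2 = [(0.1342)(0) - (1.2)(-0.0008333)]/D = 1.932 V
Part 1:
  Read off the nodal solution: V_1 = 8.956 V
Part 2:
  I_R1 = (V_0 - V_1)/R1 = (9 - 8.956)/7.5 = 0.005854 A
  Magnitude: I_R1 = 0.005854 A
Part 3:
  I_R2 = (V_1 - V_2)/R2 = (8.956 - 1.932)/1200 = 0.005854 A
  P_R2 = I_R2² × R2 = (0.005854)² × 1200 = 0.04112 W

Final answers:
1. V_1 = 8.956 V
2. I_R1 = 0.005854 A
3. P_R2 = 0.04112 W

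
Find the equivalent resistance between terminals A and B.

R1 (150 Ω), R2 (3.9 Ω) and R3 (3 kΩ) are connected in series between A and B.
Reduce the network between node 0 (A) and node 3 (B) by series/parallel combination:
  Rs1 = R1 + R2 (series, joined only at node 1) = 150 + 3.9 = 153.9 Ω
  Rs2 = R3 + Rs1 (series, joined only at node 2) = 3000 + 153.9 = 3154 Ω
R_eq = 3.154 kΩ

Final answer: 3.154 kΩ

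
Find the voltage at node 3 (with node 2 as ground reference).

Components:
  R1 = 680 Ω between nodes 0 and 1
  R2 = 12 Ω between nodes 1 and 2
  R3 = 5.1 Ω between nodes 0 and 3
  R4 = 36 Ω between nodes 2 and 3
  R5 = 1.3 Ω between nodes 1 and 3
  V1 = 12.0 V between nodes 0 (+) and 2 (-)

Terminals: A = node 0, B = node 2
Nodal analysis, taking node 2 as the 0 V reference.
Source V1 fixes V_0 = 12 V.
KCL at each unknown node (sum of currents leaving = 0; resistances in Ω):
  Node 1: (V_1 - 12)/680 + (V_1 - 0)/12 + (V_1 - V_3)/1.3 = 0
  Node 3: (V_3 - 12)/5.1 + (V_3 - 0)/36 + (V_3 - V_1)/1.3 = 0
Collecting terms (coefficients in siemens):
  0.854·V_1 - 0.7692·V_3 = 0.01765
  0.9931·V_3 - 0.7692·V_1 = 2.353
Determinant D = (0.854)(0.9931) - (-0.7692)(-0.7692) = 0.2564
V_1 = [(0.01765)(0.9931) - (-0.7692)(2.353)]/D = 7.127 V
V_3 = [(0.854)(2.353) - (0.01765)(-0.7692)]/D = 7.89 V
The requested potential is V_3 = 7.89 V.

Final answer: V_3 = 7.89 V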